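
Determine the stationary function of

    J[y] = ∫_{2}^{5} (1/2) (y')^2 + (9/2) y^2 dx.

The Lagrangian is L = (1/2) (y')^2 + (9/2) y^2.
Compute ∂L/∂y = 9y, ∂L/∂y' = y'.
The Euler-Lagrange equation d/dx(∂L/∂y') − ∂L/∂y = 0 reduces to
    y'' − 9 y = 0.
Its general solution is
    y(x) = A e^(3x) + B e^(−3x),
with A, B fixed by the endpoint conditions.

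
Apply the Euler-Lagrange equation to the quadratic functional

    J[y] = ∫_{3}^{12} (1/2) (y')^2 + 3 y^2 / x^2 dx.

The Lagrangian is L = (1/2) (y')^2 + 3 y^2 / x^2.
Compute ∂L/∂y = 6y/x^2, ∂L/∂y' = y'.
The Euler-Lagrange equation d/dx(∂L/∂y') − ∂L/∂y = 0 reduces to
    y'' − 6/x^2 · y = 0  (x > 0).
Its general solution is
    y(x) = A x^3 + B x^(-2),
with A, B fixed by the endpoint conditions.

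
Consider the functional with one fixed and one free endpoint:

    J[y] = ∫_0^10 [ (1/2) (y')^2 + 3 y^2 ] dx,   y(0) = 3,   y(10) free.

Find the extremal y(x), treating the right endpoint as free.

The Lagrangian L = (1/2) (y')^2 + 3 y^2 gives
    ∂L/∂y = 6 y,   ∂L/∂y' = y'.
Euler-Lagrange: y'' − 6 y = 0.
With k = sqrt(6), the general solution is
    y(x) = A cosh(sqrt(6) x) + B sinh(sqrt(6) x).
Fixed left endpoint y(0) = 3 ⇒ A = 3.
The right endpoint x = 10 is free, so the natural (transversality) condition is ∂L/∂y' |_{x=10} = 0, i.e. y'(10) = 0.
Compute y'(x) = A k sinh(k x) + B k cosh(k x), so
    y'(10) = A k sinh(k·10) + B k cosh(k·10) = 0
    ⇒ B = −A tanh(k·10) = − 3 tanh(sqrt(6)·10).
Therefore the extremal is
    y(x) = 3 cosh(sqrt(6) x) − 3 tanh(sqrt(6)·10) sinh(sqrt(6) x).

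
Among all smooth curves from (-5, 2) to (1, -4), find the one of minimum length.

Arc-length functional: J[y] = ∫ sqrt(1 + (y')^2) dx.
Lagrangian L = sqrt(1 + (y')^2) has no explicit y dependence, so ∂L/∂y = 0 and the Euler-Lagrange equation gives
    d/dx( y' / sqrt(1 + (y')^2) ) = 0  ⇒  y' / sqrt(1 + (y')^2) = const.
Hence y' is constant, so y(x) is affine.
Fitting the endpoints (-5, 2) and (1, -4):
    slope m = ((-4) − 2) / (1 − (-5)) = -1,
    intercept c = 2 − m·(-5) = -3.
Extremal: y(x) = -x - 3.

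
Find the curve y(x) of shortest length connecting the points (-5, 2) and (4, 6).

Arc-length functional: J[y] = ∫ sqrt(1 + (y')^2) dx.
Lagrangian L = sqrt(1 + (y')^2) has no explicit y dependence, so ∂L/∂y = 0 and the Euler-Lagrange equation gives
    d/dx( y' / sqrt(1 + (y')^2) ) = 0  ⇒  y' / sqrt(1 + (y')^2) = const.
Hence y' is constant, so y(x) is affine.
Fitting the endpoints (-5, 2) and (4, 6):
    slope m = (6 − 2) / (4 − (-5)) = 4/9,
    intercept c = 2 − m·(-5) = 38/9.
Extremal: y(x) = (4/9) x + 38/9.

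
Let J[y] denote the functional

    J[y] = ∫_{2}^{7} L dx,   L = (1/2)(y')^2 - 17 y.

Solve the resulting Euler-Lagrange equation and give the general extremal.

The Lagrangian is L = (1/2)(y')^2 - 17 y.
∂L/∂y = -17.
∂L/∂y' = y'.
The Euler-Lagrange equation d/dx(∂L/∂y') − ∂L/∂y = 0 becomes:
    y'' + 17 = 0
General solution: y(x) = -(17/2) x^2 + A x + B, where A and B are arbitrary constants fixed by the endpoint conditions.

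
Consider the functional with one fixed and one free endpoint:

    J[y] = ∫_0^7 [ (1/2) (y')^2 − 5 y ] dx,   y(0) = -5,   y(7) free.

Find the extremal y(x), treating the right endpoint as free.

The Lagrangian L = (1/2) (y')^2 − 5 y gives
    ∂L/∂y = −5,   ∂L/∂y' = y'.
Euler-Lagrange: d/dx(y') − (−5) = 0, i.e. y'' + 5 = 0, so
    y(x) = −(5/2) x^2 + C1 x + C2.
Fixed left endpoint y(0) = -5 ⇒ C2 = -5.
The right endpoint x = 7 is free, so the natural (transversality) condition is ∂L/∂y' |_{x=7} = 0, i.e. y'(7) = 0.
Compute y'(x) = −5 x + C1, so y'(7) = −35 + C1 = 0 ⇒ C1 = 35.
Therefore the extremal is
    y(x) = −(5/2) x^2 + 35 x − 5.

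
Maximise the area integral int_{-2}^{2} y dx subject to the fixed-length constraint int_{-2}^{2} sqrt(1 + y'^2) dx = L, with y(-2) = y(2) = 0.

Set up the augmented Lagrangian using a multiplier λ for the length constraint:
    F(y, y') = y − λ sqrt(1 + y'^2).
F has no explicit x dependence, so the Beltrami identity yields a first integral
    F − y' ∂F/∂y' = C.
Compute ∂F/∂y' = −λ y' / sqrt(1 + y'^2). Then
    y − λ sqrt(1 + y'^2) + λ y'^2 / sqrt(1 + y'^2) = C
    ⇒  y − λ / sqrt(1 + y'^2) = C.
Solving for y' and integrating gives
    (x − a)^2 + (y − b)^2 = λ^2,
a circular arc of radius λ. The constants a, b are determined by the endpoint conditions y(-2) = y(2) = 0, and λ is fixed implicitly by the length constraint
    ∫_{-2}^{2} sqrt(1 + y'^2) dx = L.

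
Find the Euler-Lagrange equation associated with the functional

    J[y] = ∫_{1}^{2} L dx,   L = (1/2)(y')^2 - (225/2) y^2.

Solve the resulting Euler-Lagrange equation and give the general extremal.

The Lagrangian is L = (1/2)(y')^2 - (225/2) y^2.
∂L/∂y = -225y.
∂L/∂y' = y'.
The Euler-Lagrange equation d/dx(∂L/∂y') − ∂L/∂y = 0 becomes:
    y'' + 225 y = 0
General solution: y(x) = A sin(15x) + B cos(15x), where A and B are arbitrary constants fixed by the endpoint conditions.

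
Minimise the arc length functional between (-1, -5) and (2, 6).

Arc-length functional: J[y] = ∫ sqrt(1 + (y')^2) dx.
Lagrangian L = sqrt(1 + (y')^2) has no explicit y dependence, so ∂L/∂y = 0 and the Euler-Lagrange equation gives
    d/dx( y' / sqrt(1 + (y')^2) ) = 0  ⇒  y' / sqrt(1 + (y')^2) = const.
Hence y' is constant, so y(x) is affine.
Fitting the endpoints (-1, -5) and (2, 6):
    slope m = (6 − (-5)) / (2 − (-1)) = 11/3,
    intercept c = (-5) − m·(-1) = -4/3.
Extremal: y(x) = (11/3) x - 4/3.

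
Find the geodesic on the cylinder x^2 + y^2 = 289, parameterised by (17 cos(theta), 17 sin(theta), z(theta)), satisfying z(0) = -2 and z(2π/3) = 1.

Parameterise the cylinder of radius R = 17 as
    r(θ) = (17 cos θ, 17 sin θ, z(θ)).
The arc-length element is
    ds = sqrt(289 + (dz/dθ)^2) dθ,
so the Lagrangian is L = sqrt(289 + z'^2).
L depends on z' only, not on z or θ, so ∂L/∂z = 0 and
    ∂L/∂z' = z' / sqrt(289 + z'^2).
The Euler-Lagrange equation gives
    d/dθ( z' / sqrt(289 + z'^2) ) = 0,
so z' is constant. Integrating once:
    z(θ) = a θ + b,
a helix on the cylinder (a straight line when the cylinder is unrolled). The constants a, b are determined by the endpoint conditions.
With endpoint conditions z(0) = -2 and z(2π/3) = 1: from z(0) = b we get b = -2, and a·2π/3 + -2 = 1 gives a = 9/(2π), so
    z(θ) = (9/(2π)) θ − 2.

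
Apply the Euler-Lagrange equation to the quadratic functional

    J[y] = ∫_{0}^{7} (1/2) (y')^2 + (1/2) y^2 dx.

The Lagrangian is L = (1/2) (y')^2 + (1/2) y^2.
Compute ∂L/∂y = y, ∂L/∂y' = y'.
The Euler-Lagrange equation d/dx(∂L/∂y') − ∂L/∂y = 0 reduces to
    y'' − y = 0.
Its general solution is
    y(x) = A e^x + B e^(−x),
with A, B fixed by the endpoint conditions.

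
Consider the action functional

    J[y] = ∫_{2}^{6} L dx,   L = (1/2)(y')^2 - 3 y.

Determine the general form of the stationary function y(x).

The Lagrangian is L = (1/2)(y')^2 - 3 y.
∂L/∂y = -3.
∂L/∂y' = y'.
The Euler-Lagrange equation d/dx(∂L/∂y') − ∂L/∂y = 0 becomes:
    y'' + 3 = 0
General solution: y(x) = -(3/2) x^2 + A x + B, where A and B are arbitrary constants fixed by the endpoint conditions.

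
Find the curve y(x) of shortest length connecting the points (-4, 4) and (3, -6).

Arc-length functional: J[y] = ∫ sqrt(1 + (y')^2) dx.
Lagrangian L = sqrt(1 + (y')^2) has no explicit y dependence, so ∂L/∂y = 0 and the Euler-Lagrange equation gives
    d/dx( y' / sqrt(1 + (y')^2) ) = 0  ⇒  y' / sqrt(1 + (y')^2) = const.
Hence y' is constant, so y(x) is affine.
Fitting the endpoints (-4, 4) and (3, -6):
    slope m = ((-6) − 4) / (3 − (-4)) = -10/7,
    intercept c = 4 − m·(-4) = -12/7.
Extremal: y(x) = (-10/7) x - 12/7.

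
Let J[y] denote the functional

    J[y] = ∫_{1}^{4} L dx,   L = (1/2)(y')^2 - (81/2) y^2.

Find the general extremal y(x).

The Lagrangian is L = (1/2)(y')^2 - (81/2) y^2.
∂L/∂y = -81y.
∂L/∂y' = y'.
The Euler-Lagrange equation d/dx(∂L/∂y') − ∂L/∂y = 0 becomes:
    y'' + 81 y = 0
General solution: y(x) = A sin(9x) + B cos(9x), where A and B are arbitrary constants fixed by the endpoint conditions.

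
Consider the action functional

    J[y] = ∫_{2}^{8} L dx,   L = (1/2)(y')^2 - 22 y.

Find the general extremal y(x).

The Lagrangian is L = (1/2)(y')^2 - 22 y.
∂L/∂y = -22.
∂L/∂y' = y'.
The Euler-Lagrange equation d/dx(∂L/∂y') − ∂L/∂y = 0 becomes:
    y'' + 22 = 0
General solution: y(x) = -11 x^2 + A x + B, where A and B are arbitrary constants fixed by the endpoint conditions.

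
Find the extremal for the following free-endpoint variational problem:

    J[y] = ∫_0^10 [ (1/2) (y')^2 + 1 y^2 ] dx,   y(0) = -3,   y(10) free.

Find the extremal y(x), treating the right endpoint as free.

The Lagrangian L = (1/2) (y')^2 + 1 y^2 gives
    ∂L/∂y = 2 y,   ∂L/∂y' = y'.
Euler-Lagrange: y'' − 2 y = 0.
With k = sqrt(2), the general solution is
    y(x) = A cosh(sqrt(2) x) + B sinh(sqrt(2) x).
Fixed left endpoint y(0) = -3 ⇒ A = -3.
The right endpoint x = 10 is free, so the natural (transversality) condition is ∂L/∂y' |_{x=10} = 0, i.e. y'(10) = 0.
Compute y'(x) = A k sinh(k x) + B k cosh(k x), so
    y'(10) = A k sinh(k·10) + B k cosh(k·10) = 0
    ⇒ B = −A tanh(k·10) = 3 tanh(sqrt(2)·10).
Therefore the extremal is
    y(x) = −3 cosh(sqrt(2) x) + 3 tanh(sqrt(2)·10) sinh(sqrt(2) x).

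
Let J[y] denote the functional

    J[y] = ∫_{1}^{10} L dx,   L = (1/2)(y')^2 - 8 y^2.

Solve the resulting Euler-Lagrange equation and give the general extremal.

The Lagrangian is L = (1/2)(y')^2 - 8 y^2.
∂L/∂y = -16y.
∂L/∂y' = y'.
The Euler-Lagrange equation d/dx(∂L/∂y') − ∂L/∂y = 0 becomes:
    y'' + 16 y = 0
General solution: y(x) = A sin(4x) + B cos(4x), where A and B are arbitrary constants fixed by the endpoint conditions.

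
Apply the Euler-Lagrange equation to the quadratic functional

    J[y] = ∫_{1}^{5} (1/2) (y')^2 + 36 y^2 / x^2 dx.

The Lagrangian is L = (1/2) (y')^2 + 36 y^2 / x^2.
Compute ∂L/∂y = 72y/x^2, ∂L/∂y' = y'.
The Euler-Lagrange equation d/dx(∂L/∂y') − ∂L/∂y = 0 reduces to
    y'' − 72/x^2 · y = 0  (x > 0).
Its general solution is
    y(x) = A x^9 + B x^(-8),
with A, B fixed by the endpoint conditions.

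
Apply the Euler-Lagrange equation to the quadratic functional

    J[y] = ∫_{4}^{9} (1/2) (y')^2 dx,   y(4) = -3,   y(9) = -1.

The Lagrangian is L = (1/2) (y')^2.
Compute ∂L/∂y = 0, ∂L/∂y' = y'.
The Euler-Lagrange equation d/dx(∂L/∂y') − ∂L/∂y = 0 reduces to
    y'' = 0.
Its general solution is
    y(x) = A x + B,
with A, B fixed by the endpoint conditions.
Applying the endpoint conditions y(4) = -3 and y(9) = -1: solve A·4 + B = -3 and A·9 + B = -1. Subtracting gives A(9 − 4) = -1 − -3, so A = 2/5, and B = -3 − A·4 = -23/5. Therefore
    y(x) = (2/5) x - 23/5.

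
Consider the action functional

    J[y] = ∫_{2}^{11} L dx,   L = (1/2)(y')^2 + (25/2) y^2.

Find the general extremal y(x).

The Lagrangian is L = (1/2)(y')^2 + (25/2) y^2.
∂L/∂y = 25y.
∂L/∂y' = y'.
The Euler-Lagrange equation d/dx(∂L/∂y') − ∂L/∂y = 0 becomes:
    y'' - 25 y = 0
General solution: y(x) = A e^(5x) + B e^(-5x), where A and B are arbitrary constants fixed by the endpoint conditions.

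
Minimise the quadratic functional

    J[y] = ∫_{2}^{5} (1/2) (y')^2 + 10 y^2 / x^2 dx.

The Lagrangian is L = (1/2) (y')^2 + 10 y^2 / x^2.
Compute ∂L/∂y = 20y/x^2, ∂L/∂y' = y'.
The Euler-Lagrange equation d/dx(∂L/∂y') − ∂L/∂y = 0 reduces to
    y'' − 20/x^2 · y = 0  (x > 0).
Its general solution is
    y(x) = A x^5 + B x^(-4),
with A, B fixed by the endpoint conditions.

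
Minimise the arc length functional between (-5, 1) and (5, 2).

Arc-length functional: J[y] = ∫ sqrt(1 + (y')^2) dx.
Lagrangian L = sqrt(1 + (y')^2) has no explicit y dependence, so ∂L/∂y = 0 and the Euler-Lagrange equation gives
    d/dx( y' / sqrt(1 + (y')^2) ) = 0  ⇒  y' / sqrt(1 + (y')^2) = const.
Hence y' is constant, so y(x) is affine.
Fitting the endpoints (-5, 1) and (5, 2):
    slope m = (2 − 1) / (5 − (-5)) = 1/10,
    intercept c = 1 − m·(-5) = 3/2.
Extremal: y(x) = (1/10) x + 3/2.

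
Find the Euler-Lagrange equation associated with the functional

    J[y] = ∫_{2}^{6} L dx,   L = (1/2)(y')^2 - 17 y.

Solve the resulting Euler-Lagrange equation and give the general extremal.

The Lagrangian is L = (1/2)(y')^2 - 17 y.
∂L/∂y = -17.
∂L/∂y' = y'.
The Euler-Lagrange equation d/dx(∂L/∂y') − ∂L/∂y = 0 becomes:
    y'' + 17 = 0
General solution: y(x) = -(17/2) x^2 + A x + B, where A and B are arbitrary constants fixed by the endpoint conditions.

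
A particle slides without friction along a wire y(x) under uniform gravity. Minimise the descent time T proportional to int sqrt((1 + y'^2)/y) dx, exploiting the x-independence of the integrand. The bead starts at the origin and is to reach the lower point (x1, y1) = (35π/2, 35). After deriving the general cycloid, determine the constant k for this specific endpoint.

The Lagrangian L = sqrt((1 + y'^2) / y) has no explicit x dependence, so the Beltrami identity applies:
    L − y' ∂L/∂y' = C.
Compute ∂L/∂y' = y' / sqrt(y (1 + y'^2)).
Substitute:
    sqrt((1 + y'^2)/y) − y'·y' / sqrt(y (1 + y'^2))
    = (1 + y'^2) / sqrt(y (1 + y'^2)) − y'^2 / sqrt(y (1 + y'^2))
    = 1 / sqrt(y (1 + y'^2)) = C.
Squaring and rearranging gives the first integral
    y (1 + y'^2) = 1/C^2 =: k   (constant).
Solving this first-order ODE by the substitution
    y = (k/2)(1 − cos θ)
yields the cycloid parameterisation
    x(θ) = (k/2)(θ − sin θ),   y(θ) = (k/2)(1 − cos θ).
The constant k is fixed by the endpoint condition.
Now fit the given lower endpoint (x1, y1) = (35π/2, 35). At the bottom of the first arch (θ = π), the parametric equations give
    y(π) = (k/2)(1 − cos π) = k,
    x(π) = (k/2)(π − sin π) = kπ/2.
Matching y(π) = 35 gives k = 35, consistent with x(π) = 35π/2. Therefore the specific cycloid is
    x(θ) = (35/2)(θ − sin θ),   y(θ) = (35/2)(1 − cos θ).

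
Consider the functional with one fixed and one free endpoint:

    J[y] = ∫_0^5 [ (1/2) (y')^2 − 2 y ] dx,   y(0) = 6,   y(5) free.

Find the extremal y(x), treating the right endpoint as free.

The Lagrangian L = (1/2) (y')^2 − 2 y gives
    ∂L/∂y = −2,   ∂L/∂y' = y'.
Euler-Lagrange: d/dx(y') − (−2) = 0, i.e. y'' + 2 = 0, so
    y(x) = −(2/2) x^2 + C1 x + C2.
Fixed left endpoint y(0) = 6 ⇒ C2 = 6.
The right endpoint x = 5 is free, so the natural (transversality) condition is ∂L/∂y' |_{x=5} = 0, i.e. y'(5) = 0.
Compute y'(x) = −2 x + C1, so y'(5) = −10 + C1 = 0 ⇒ C1 = 10.
Therefore the extremal is
    y(x) = −x^2 + 10 x + 6.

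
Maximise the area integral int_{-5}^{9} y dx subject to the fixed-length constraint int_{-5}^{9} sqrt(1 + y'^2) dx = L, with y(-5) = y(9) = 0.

Set up the augmented Lagrangian using a multiplier λ for the length constraint:
    F(y, y') = y − λ sqrt(1 + y'^2).
F has no explicit x dependence, so the Beltrami identity yields a first integral
    F − y' ∂F/∂y' = C.
Compute ∂F/∂y' = −λ y' / sqrt(1 + y'^2). Then
    y − λ sqrt(1 + y'^2) + λ y'^2 / sqrt(1 + y'^2) = C
    ⇒  y − λ / sqrt(1 + y'^2) = C.
Solving for y' and integrating gives
    (x − a)^2 + (y − b)^2 = λ^2,
a circular arc of radius λ. The constants a, b are determined by the endpoint conditions y(-5) = y(9) = 0, and λ is fixed implicitly by the length constraint
    ∫_{-5}^{9} sqrt(1 + y'^2) dx = L.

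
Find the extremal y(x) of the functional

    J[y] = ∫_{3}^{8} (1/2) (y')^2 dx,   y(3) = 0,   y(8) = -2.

The Lagrangian is L = (1/2) (y')^2.
Compute ∂L/∂y = 0, ∂L/∂y' = y'.
The Euler-Lagrange equation d/dx(∂L/∂y') − ∂L/∂y = 0 reduces to
    y'' = 0.
Its general solution is
    y(x) = A x + B,
with A, B fixed by the endpoint conditions.
Applying the endpoint conditions y(3) = 0 and y(8) = -2: solve A·3 + B = 0 and A·8 + B = -2. Subtracting gives A(8 − 3) = -2 − 0, so A = -2/5, and B = 0 − A·3 = 6/5. Therefore
    y(x) = (-2/5) x + 6/5.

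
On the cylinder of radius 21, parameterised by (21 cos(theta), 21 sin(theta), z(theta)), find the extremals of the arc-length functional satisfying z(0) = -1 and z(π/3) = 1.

Parameterise the cylinder of radius R = 21 as
    r(θ) = (21 cos θ, 21 sin θ, z(θ)).
The arc-length element is
    ds = sqrt(441 + (dz/dθ)^2) dθ,
so the Lagrangian is L = sqrt(441 + z'^2).
L depends on z' only, not on z or θ, so ∂L/∂z = 0 and
    ∂L/∂z' = z' / sqrt(441 + z'^2).
The Euler-Lagrange equation gives
    d/dθ( z' / sqrt(441 + z'^2) ) = 0,
so z' is constant. Integrating once:
    z(θ) = a θ + b,
a helix on the cylinder (a straight line when the cylinder is unrolled). The constants a, b are determined by the endpoint conditions.
With endpoint conditions z(0) = -1 and z(π/3) = 1: from z(0) = b we get b = -1, and a·π/3 + -1 = 1 gives a = 6/π, so
    z(θ) = (6/π) θ − 1.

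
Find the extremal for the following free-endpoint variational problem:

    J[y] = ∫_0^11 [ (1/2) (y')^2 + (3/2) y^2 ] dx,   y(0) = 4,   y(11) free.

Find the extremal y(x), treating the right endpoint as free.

The Lagrangian L = (1/2) (y')^2 + (3/2) y^2 gives
    ∂L/∂y = 3 y,   ∂L/∂y' = y'.
Euler-Lagrange: y'' − 3 y = 0.
With k = sqrt(3), the general solution is
    y(x) = A cosh(sqrt(3) x) + B sinh(sqrt(3) x).
Fixed left endpoint y(0) = 4 ⇒ A = 4.
The right endpoint x = 11 is free, so the natural (transversality) condition is ∂L/∂y' |_{x=11} = 0, i.e. y'(11) = 0.
Compute y'(x) = A k sinh(k x) + B k cosh(k x), so
    y'(11) = A k sinh(k·11) + B k cosh(k·11) = 0
    ⇒ B = −A tanh(k·11) = − 4 tanh(sqrt(3)·11).
Therefore the extremal is
    y(x) = 4 cosh(sqrt(3) x) − 4 tanh(sqrt(3)·11) sinh(sqrt(3) x).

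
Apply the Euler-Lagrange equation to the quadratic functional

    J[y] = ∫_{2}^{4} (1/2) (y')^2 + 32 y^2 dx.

The Lagrangian is L = (1/2) (y')^2 + 32 y^2.
Compute ∂L/∂y = 64y, ∂L/∂y' = y'.
The Euler-Lagrange equation d/dx(∂L/∂y') − ∂L/∂y = 0 reduces to
    y'' − 64 y = 0.
Its general solution is
    y(x) = A e^(8x) + B e^(−8x),
with A, B fixed by the endpoint conditions.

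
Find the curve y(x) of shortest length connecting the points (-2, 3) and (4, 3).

Arc-length functional: J[y] = ∫ sqrt(1 + (y')^2) dx.
Lagrangian L = sqrt(1 + (y')^2) has no explicit y dependence, so ∂L/∂y = 0 and the Euler-Lagrange equation gives
    d/dx( y' / sqrt(1 + (y')^2) ) = 0  ⇒  y' / sqrt(1 + (y')^2) = const.
Hence y' is constant, so y(x) is affine.
Fitting the endpoints (-2, 3) and (4, 3):
    slope m = (3 − 3) / (4 − (-2)) = 0,
    intercept c = 3 − m·(-2) = 3.
Extremal: y(x) = 3.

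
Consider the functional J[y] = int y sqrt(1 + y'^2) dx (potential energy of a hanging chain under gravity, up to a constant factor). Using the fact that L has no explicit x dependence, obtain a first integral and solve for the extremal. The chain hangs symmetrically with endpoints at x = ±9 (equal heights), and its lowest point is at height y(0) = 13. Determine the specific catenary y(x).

The Lagrangian L(y, y') = y sqrt(1 + y'^2) has no explicit x dependence, so the Beltrami identity applies:
    L − y' ∂L/∂y' = C.
Compute ∂L/∂y' = y · y' / sqrt(1 + y'^2). Then
    L − y' ∂L/∂y'
    = y sqrt(1 + y'^2) − y · y'^2 / sqrt(1 + y'^2)
    = y (1 + y'^2 − y'^2) / sqrt(1 + y'^2)
    = y / sqrt(1 + y'^2) = C.
Squaring gives y^2 = C^2 (1 + y'^2), i.e.
    y'^2 = y^2 / C^2 − 1.
Separating variables,
    dy / sqrt(y^2 − C^2) = dx / C,
and integrating gives arccosh(y / C) = (x − a)/C, so
    y(x) = C cosh((x − a)/C),
the catenary. The constants C and a are fixed by the two endpoint conditions (and, for the hanging-chain problem, the length constraint selects C).
Now fit the given data. The endpoints x = ±9 are symmetric at equal height, so the catenary is even about its minimum: a = 0 and y(x) = C cosh(x/C). The lowest point is y(0) = C cosh(0) = C, and we are told y(0) = 13, so C = 13. Therefore
    y(x) = 13 cosh(x/13),
and at the endpoints
    y(±9) = 13 cosh(9/13).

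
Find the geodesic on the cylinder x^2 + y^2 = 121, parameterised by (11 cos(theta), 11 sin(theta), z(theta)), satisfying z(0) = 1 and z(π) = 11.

Parameterise the cylinder of radius R = 11 as
    r(θ) = (11 cos θ, 11 sin θ, z(θ)).
The arc-length element is
    ds = sqrt(121 + (dz/dθ)^2) dθ,
so the Lagrangian is L = sqrt(121 + z'^2).
L depends on z' only, not on z or θ, so ∂L/∂z = 0 and
    ∂L/∂z' = z' / sqrt(121 + z'^2).
The Euler-Lagrange equation gives
    d/dθ( z' / sqrt(121 + z'^2) ) = 0,
so z' is constant. Integrating once:
    z(θ) = a θ + b,
a helix on the cylinder (a straight line when the cylinder is unrolled). The constants a, b are determined by the endpoint conditions.
With endpoint conditions z(0) = 1 and z(π) = 11: from z(0) = b we get b = 1, and a·π + 1 = 11 gives a = 10/π, so
    z(θ) = (10/π) θ + 1.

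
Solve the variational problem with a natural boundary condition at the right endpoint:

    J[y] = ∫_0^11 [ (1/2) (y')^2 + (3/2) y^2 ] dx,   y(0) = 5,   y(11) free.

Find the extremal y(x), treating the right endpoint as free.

The Lagrangian L = (1/2) (y')^2 + (3/2) y^2 gives
    ∂L/∂y = 3 y,   ∂L/∂y' = y'.
Euler-Lagrange: y'' − 3 y = 0.
With k = sqrt(3), the general solution is
    y(x) = A cosh(sqrt(3) x) + B sinh(sqrt(3) x).
Fixed left endpoint y(0) = 5 ⇒ A = 5.
The right endpoint x = 11 is free, so the natural (transversality) condition is ∂L/∂y' |_{x=11} = 0, i.e. y'(11) = 0.
Compute y'(x) = A k sinh(k x) + B k cosh(k x), so
    y'(11) = A k sinh(k·11) + B k cosh(k·11) = 0
    ⇒ B = −A tanh(k·11) = − 5 tanh(sqrt(3)·11).
Therefore the extremal is
    y(x) = 5 cosh(sqrt(3) x) − 5 tanh(sqrt(3)·11) sinh(sqrt(3) x).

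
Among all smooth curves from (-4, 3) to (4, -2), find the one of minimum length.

Arc-length functional: J[y] = ∫ sqrt(1 + (y')^2) dx.
Lagrangian L = sqrt(1 + (y')^2) has no explicit y dependence, so ∂L/∂y = 0 and the Euler-Lagrange equation gives
    d/dx( y' / sqrt(1 + (y')^2) ) = 0  ⇒  y' / sqrt(1 + (y')^2) = const.
Hence y' is constant, so y(x) is affine.
Fitting the endpoints (-4, 3) and (4, -2):
    slope m = ((-2) − 3) / (4 − (-4)) = -5/8,
    intercept c = 3 − m·(-4) = 1/2.
Extremal: y(x) = (-5/8) x + 1/2.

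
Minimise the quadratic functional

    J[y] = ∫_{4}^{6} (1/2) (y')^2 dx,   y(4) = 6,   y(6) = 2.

The Lagrangian is L = (1/2) (y')^2.
Compute ∂L/∂y = 0, ∂L/∂y' = y'.
The Euler-Lagrange equation d/dx(∂L/∂y') − ∂L/∂y = 0 reduces to
    y'' = 0.
Its general solution is
    y(x) = A x + B,
with A, B fixed by the endpoint conditions.
Applying the endpoint conditions y(4) = 6 and y(6) = 2: solve A·4 + B = 6 and A·6 + B = 2. Subtracting gives A(6 − 4) = 2 − 6, so A = -2, and B = 6 − A·4 = 14. Therefore
    y(x) = -2 x + 14.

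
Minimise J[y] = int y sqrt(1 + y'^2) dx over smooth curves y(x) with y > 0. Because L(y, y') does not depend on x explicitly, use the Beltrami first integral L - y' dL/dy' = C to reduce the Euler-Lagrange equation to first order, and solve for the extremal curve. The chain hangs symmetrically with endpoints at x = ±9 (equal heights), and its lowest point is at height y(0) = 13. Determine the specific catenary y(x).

The Lagrangian L(y, y') = y sqrt(1 + y'^2) has no explicit x dependence, so the Beltrami identity applies:
    L − y' ∂L/∂y' = C.
Compute ∂L/∂y' = y · y' / sqrt(1 + y'^2). Then
    L − y' ∂L/∂y'
    = y sqrt(1 + y'^2) − y · y'^2 / sqrt(1 + y'^2)
    = y (1 + y'^2 − y'^2) / sqrt(1 + y'^2)
    = y / sqrt(1 + y'^2) = C.
Squaring gives y^2 = C^2 (1 + y'^2), i.e.
    y'^2 = y^2 / C^2 − 1.
Separating variables,
    dy / sqrt(y^2 − C^2) = dx / C,
and integrating gives arccosh(y / C) = (x − a)/C, so
    y(x) = C cosh((x − a)/C),
the catenary. The constants C and a are fixed by the two endpoint conditions (and, for the hanging-chain problem, the length constraint selects C).
Now fit the given data. The endpoints x = ±9 are symmetric at equal height, so the catenary is even about its minimum: a = 0 and y(x) = C cosh(x/C). The lowest point is y(0) = C cosh(0) = C, and we are told y(0) = 13, so C = 13. Therefore
    y(x) = 13 cosh(x/13),
and at the endpoints
    y(±9) = 13 cosh(9/13).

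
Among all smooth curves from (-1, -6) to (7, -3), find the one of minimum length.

Arc-length functional: J[y] = ∫ sqrt(1 + (y')^2) dx.
Lagrangian L = sqrt(1 + (y')^2) has no explicit y dependence, so ∂L/∂y = 0 and the Euler-Lagrange equation gives
    d/dx( y' / sqrt(1 + (y')^2) ) = 0  ⇒  y' / sqrt(1 + (y')^2) = const.
Hence y' is constant, so y(x) is affine.
Fitting the endpoints (-1, -6) and (7, -3):
    slope m = ((-3) − (-6)) / (7 − (-1)) = 3/8,
    intercept c = (-6) − m·(-1) = -45/8.
Extremal: y(x) = (3/8) x - 45/8.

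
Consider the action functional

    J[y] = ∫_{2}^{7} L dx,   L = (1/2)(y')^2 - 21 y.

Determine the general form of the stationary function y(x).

The Lagrangian is L = (1/2)(y')^2 - 21 y.
∂L/∂y = -21.
∂L/∂y' = y'.
The Euler-Lagrange equation d/dx(∂L/∂y') − ∂L/∂y = 0 becomes:
    y'' + 21 = 0
General solution: y(x) = -(21/2) x^2 + A x + B, where A and B are arbitrary constants fixed by the endpoint conditions.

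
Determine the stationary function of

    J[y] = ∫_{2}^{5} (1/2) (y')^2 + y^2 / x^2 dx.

The Lagrangian is L = (1/2) (y')^2 + y^2 / x^2.
Compute ∂L/∂y = 2y/x^2, ∂L/∂y' = y'.
The Euler-Lagrange equation d/dx(∂L/∂y') − ∂L/∂y = 0 reduces to
    y'' − 2/x^2 · y = 0  (x > 0).
Its general solution is
    y(x) = A x^2 + B / x,
with A, B fixed by the endpoint conditions.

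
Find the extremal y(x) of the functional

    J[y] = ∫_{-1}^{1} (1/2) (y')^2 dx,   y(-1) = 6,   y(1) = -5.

The Lagrangian is L = (1/2) (y')^2.
Compute ∂L/∂y = 0, ∂L/∂y' = y'.
The Euler-Lagrange equation d/dx(∂L/∂y') − ∂L/∂y = 0 reduces to
    y'' = 0.
Its general solution is
    y(x) = A x + B,
with A, B fixed by the endpoint conditions.
Applying the endpoint conditions y(-1) = 6 and y(1) = -5: solve A·-1 + B = 6 and A·1 + B = -5. Subtracting gives A(1 − -1) = -5 − 6, so A = -11/2, and B = 6 − A·-1 = 1/2. Therefore
    y(x) = (-11/2) x + 1/2.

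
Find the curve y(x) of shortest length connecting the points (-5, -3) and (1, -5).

Arc-length functional: J[y] = ∫ sqrt(1 + (y')^2) dx.
Lagrangian L = sqrt(1 + (y')^2) has no explicit y dependence, so ∂L/∂y = 0 and the Euler-Lagrange equation gives
    d/dx( y' / sqrt(1 + (y')^2) ) = 0  ⇒  y' / sqrt(1 + (y')^2) = const.
Hence y' is constant, so y(x) is affine.
Fitting the endpoints (-5, -3) and (1, -5):
    slope m = ((-5) − (-3)) / (1 − (-5)) = -1/3,
    intercept c = (-3) − m·(-5) = -14/3.
Extremal: y(x) = (-1/3) x - 14/3.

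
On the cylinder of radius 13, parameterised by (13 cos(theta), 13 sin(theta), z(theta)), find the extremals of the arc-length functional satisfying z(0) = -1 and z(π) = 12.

Parameterise the cylinder of radius R = 13 as
    r(θ) = (13 cos θ, 13 sin θ, z(θ)).
The arc-length element is
    ds = sqrt(169 + (dz/dθ)^2) dθ,
so the Lagrangian is L = sqrt(169 + z'^2).
L depends on z' only, not on z or θ, so ∂L/∂z = 0 and
    ∂L/∂z' = z' / sqrt(169 + z'^2).
The Euler-Lagrange equation gives
    d/dθ( z' / sqrt(169 + z'^2) ) = 0,
so z' is constant. Integrating once:
    z(θ) = a θ + b,
a helix on the cylinder (a straight line when the cylinder is unrolled). The constants a, b are determined by the endpoint conditions.
With endpoint conditions z(0) = -1 and z(π) = 12: from z(0) = b we get b = -1, and a·π + -1 = 12 gives a = 13/π, so
    z(θ) = (13/π) θ − 1.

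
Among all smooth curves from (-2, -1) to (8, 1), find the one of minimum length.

Arc-length functional: J[y] = ∫ sqrt(1 + (y')^2) dx.
Lagrangian L = sqrt(1 + (y')^2) has no explicit y dependence, so ∂L/∂y = 0 and the Euler-Lagrange equation gives
    d/dx( y' / sqrt(1 + (y')^2) ) = 0  ⇒  y' / sqrt(1 + (y')^2) = const.
Hence y' is constant, so y(x) is affine.
Fitting the endpoints (-2, -1) and (8, 1):
    slope m = (1 − (-1)) / (8 − (-2)) = 1/5,
    intercept c = (-1) − m·(-2) = -3/5.
Extremal: y(x) = (1/5) x - 3/5.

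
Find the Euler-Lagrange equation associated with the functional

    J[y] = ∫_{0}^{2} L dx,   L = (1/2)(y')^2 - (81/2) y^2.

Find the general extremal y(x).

The Lagrangian is L = (1/2)(y')^2 - (81/2) y^2.
∂L/∂y = -81y.
∂L/∂y' = y'.
The Euler-Lagrange equation d/dx(∂L/∂y') − ∂L/∂y = 0 becomes:
    y'' + 81 y = 0
General solution: y(x) = A sin(9x) + B cos(9x), where A and B are arbitrary constants fixed by the endpoint conditions.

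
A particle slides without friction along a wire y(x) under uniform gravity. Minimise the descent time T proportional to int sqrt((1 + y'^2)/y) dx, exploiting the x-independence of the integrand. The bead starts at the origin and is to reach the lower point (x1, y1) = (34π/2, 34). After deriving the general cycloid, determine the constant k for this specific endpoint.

The Lagrangian L = sqrt((1 + y'^2) / y) has no explicit x dependence, so the Beltrami identity applies:
    L − y' ∂L/∂y' = C.
Compute ∂L/∂y' = y' / sqrt(y (1 + y'^2)).
Substitute:
    sqrt((1 + y'^2)/y) − y'·y' / sqrt(y (1 + y'^2))
    = (1 + y'^2) / sqrt(y (1 + y'^2)) − y'^2 / sqrt(y (1 + y'^2))
    = 1 / sqrt(y (1 + y'^2)) = C.
Squaring and rearranging gives the first integral
    y (1 + y'^2) = 1/C^2 =: k   (constant).
Solving this first-order ODE by the substitution
    y = (k/2)(1 − cos θ)
yields the cycloid parameterisation
    x(θ) = (k/2)(θ − sin θ),   y(θ) = (k/2)(1 − cos θ).
The constant k is fixed by the endpoint condition.
Now fit the given lower endpoint (x1, y1) = (34π/2, 34). At the bottom of the first arch (θ = π), the parametric equations give
    y(π) = (k/2)(1 − cos π) = k,
    x(π) = (k/2)(π − sin π) = kπ/2.
Matching y(π) = 34 gives k = 34, consistent with x(π) = 34π/2. Therefore the specific cycloid is
    x(θ) = (34/2)(θ − sin θ),   y(θ) = (34/2)(1 − cos θ).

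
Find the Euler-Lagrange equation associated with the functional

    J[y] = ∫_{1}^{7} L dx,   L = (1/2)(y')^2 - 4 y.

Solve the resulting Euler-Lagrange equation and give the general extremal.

The Lagrangian is L = (1/2)(y')^2 - 4 y.
∂L/∂y = -4.
∂L/∂y' = y'.
The Euler-Lagrange equation d/dx(∂L/∂y') − ∂L/∂y = 0 becomes:
    y'' + 4 = 0
General solution: y(x) = -2 x^2 + A x + B, where A and B are arbitrary constants fixed by the endpoint conditions.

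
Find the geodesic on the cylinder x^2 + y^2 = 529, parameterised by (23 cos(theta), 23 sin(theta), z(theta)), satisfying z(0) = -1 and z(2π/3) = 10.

Parameterise the cylinder of radius R = 23 as
    r(θ) = (23 cos θ, 23 sin θ, z(θ)).
The arc-length element is
    ds = sqrt(529 + (dz/dθ)^2) dθ,
so the Lagrangian is L = sqrt(529 + z'^2).
L depends on z' only, not on z or θ, so ∂L/∂z = 0 and
    ∂L/∂z' = z' / sqrt(529 + z'^2).
The Euler-Lagrange equation gives
    d/dθ( z' / sqrt(529 + z'^2) ) = 0,
so z' is constant. Integrating once:
    z(θ) = a θ + b,
a helix on the cylinder (a straight line when the cylinder is unrolled). The constants a, b are determined by the endpoint conditions.
With endpoint conditions z(0) = -1 and z(2π/3) = 10: from z(0) = b we get b = -1, and a·2π/3 + -1 = 10 gives a = 33/(2π), so
    z(θ) = (33/(2π)) θ − 1.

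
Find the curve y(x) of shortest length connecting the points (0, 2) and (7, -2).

Arc-length functional: J[y] = ∫ sqrt(1 + (y')^2) dx.
Lagrangian L = sqrt(1 + (y')^2) has no explicit y dependence, so ∂L/∂y = 0 and the Euler-Lagrange equation gives
    d/dx( y' / sqrt(1 + (y')^2) ) = 0  ⇒  y' / sqrt(1 + (y')^2) = const.
Hence y' is constant, so y(x) is affine.
Fitting the endpoints (0, 2) and (7, -2):
    slope m = ((-2) − 2) / (7 − 0) = -4/7,
    intercept c = 2 − m·0 = 2.
Extremal: y(x) = (-4/7) x + 2.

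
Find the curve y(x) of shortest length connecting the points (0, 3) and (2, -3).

Arc-length functional: J[y] = ∫ sqrt(1 + (y')^2) dx.
Lagrangian L = sqrt(1 + (y')^2) has no explicit y dependence, so ∂L/∂y = 0 and the Euler-Lagrange equation gives
    d/dx( y' / sqrt(1 + (y')^2) ) = 0  ⇒  y' / sqrt(1 + (y')^2) = const.
Hence y' is constant, so y(x) is affine.
Fitting the endpoints (0, 3) and (2, -3):
    slope m = ((-3) − 3) / (2 − 0) = -3,
    intercept c = 3 − m·0 = 3.
Extremal: y(x) = -3 x + 3.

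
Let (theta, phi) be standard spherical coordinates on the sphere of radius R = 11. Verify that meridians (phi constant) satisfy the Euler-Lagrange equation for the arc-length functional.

On the sphere of radius R = 11 with spherical coordinates (θ, φ), the induced metric is
    ds^2 = 121(dθ^2 + sin^2(θ) dφ^2).
Using θ as the parameter, the arc-length functional becomes
    J[φ] = ∫ 11 sqrt(1 + sin^2(θ) (dφ/dθ)^2) dθ.
So L = 11 sqrt(1 + sin^2(θ) φ'^2). Compute
    ∂L/∂φ = 0  (L has no explicit φ dependence),
    ∂L/∂φ' = 11 sin^2(θ) φ' / sqrt(1 + sin^2(θ) φ'^2).
For the candidate φ(θ) = c (constant), φ' = 0, so ∂L/∂φ' evaluated along the candidate vanishes, and ∂L/∂φ is identically zero. Hence
    d/dθ(∂L/∂φ') − ∂L/∂φ = 0
is satisfied. Therefore meridians φ = const are extremals of arc length — they are geodesics on the sphere.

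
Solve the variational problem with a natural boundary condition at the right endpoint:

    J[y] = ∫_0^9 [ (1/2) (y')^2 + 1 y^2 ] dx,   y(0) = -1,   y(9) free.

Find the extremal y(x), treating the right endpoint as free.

The Lagrangian L = (1/2) (y')^2 + 1 y^2 gives
    ∂L/∂y = 2 y,   ∂L/∂y' = y'.
Euler-Lagrange: y'' − 2 y = 0.
With k = sqrt(2), the general solution is
    y(x) = A cosh(sqrt(2) x) + B sinh(sqrt(2) x).
Fixed left endpoint y(0) = -1 ⇒ A = -1.
The right endpoint x = 9 is free, so the natural (transversality) condition is ∂L/∂y' |_{x=9} = 0, i.e. y'(9) = 0.
Compute y'(x) = A k sinh(k x) + B k cosh(k x), so
    y'(9) = A k sinh(k·9) + B k cosh(k·9) = 0
    ⇒ B = −A tanh(k·9) = tanh(sqrt(2)·9).
Therefore the extremal is
    y(x) = −cosh(sqrt(2) x) + tanh(sqrt(2)·9) sinh(sqrt(2) x).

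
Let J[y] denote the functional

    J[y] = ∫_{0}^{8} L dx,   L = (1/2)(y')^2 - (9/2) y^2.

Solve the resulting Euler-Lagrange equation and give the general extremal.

The Lagrangian is L = (1/2)(y')^2 - (9/2) y^2.
∂L/∂y = -9y.
∂L/∂y' = y'.
The Euler-Lagrange equation d/dx(∂L/∂y') − ∂L/∂y = 0 becomes:
    y'' + 9 y = 0
General solution: y(x) = A sin(3x) + B cos(3x), where A and B are arbitrary constants fixed by the endpoint conditions.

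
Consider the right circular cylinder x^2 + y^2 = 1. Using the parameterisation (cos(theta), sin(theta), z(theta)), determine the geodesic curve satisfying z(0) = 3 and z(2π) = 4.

Parameterise the cylinder of radius R = 1 as
    r(θ) = (cos θ, sin θ, z(θ)).
The arc-length element is
    ds = sqrt(1 + (dz/dθ)^2) dθ,
so the Lagrangian is L = sqrt(1 + z'^2).
L depends on z' only, not on z or θ, so ∂L/∂z = 0 and
    ∂L/∂z' = z' / sqrt(1 + z'^2).
The Euler-Lagrange equation gives
    d/dθ( z' / sqrt(1 + z'^2) ) = 0,
so z' is constant. Integrating once:
    z(θ) = a θ + b,
a helix on the cylinder (a straight line when the cylinder is unrolled). The constants a, b are determined by the endpoint conditions.
With endpoint conditions z(0) = 3 and z(2π) = 4: from z(0) = b we get b = 3, and a·2π + 3 = 4 gives a = 1/(2π), so
    z(θ) = (1/(2π)) θ + 3.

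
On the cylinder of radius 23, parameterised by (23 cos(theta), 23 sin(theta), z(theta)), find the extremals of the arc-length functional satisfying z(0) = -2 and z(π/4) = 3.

Parameterise the cylinder of radius R = 23 as
    r(θ) = (23 cos θ, 23 sin θ, z(θ)).
The arc-length element is
    ds = sqrt(529 + (dz/dθ)^2) dθ,
so the Lagrangian is L = sqrt(529 + z'^2).
L depends on z' only, not on z or θ, so ∂L/∂z = 0 and
    ∂L/∂z' = z' / sqrt(529 + z'^2).
The Euler-Lagrange equation gives
    d/dθ( z' / sqrt(529 + z'^2) ) = 0,
so z' is constant. Integrating once:
    z(θ) = a θ + b,
a helix on the cylinder (a straight line when the cylinder is unrolled). The constants a, b are determined by the endpoint conditions.
With endpoint conditions z(0) = -2 and z(π/4) = 3: from z(0) = b we get b = -2, and a·π/4 + -2 = 3 gives a = 20/π, so
    z(θ) = (20/π) θ − 2.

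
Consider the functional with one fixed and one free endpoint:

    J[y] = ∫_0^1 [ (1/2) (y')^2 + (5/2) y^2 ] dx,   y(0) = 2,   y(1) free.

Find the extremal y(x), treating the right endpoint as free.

The Lagrangian L = (1/2) (y')^2 + (5/2) y^2 gives
    ∂L/∂y = 5 y,   ∂L/∂y' = y'.
Euler-Lagrange: y'' − 5 y = 0.
With k = sqrt(5), the general solution is
    y(x) = A cosh(sqrt(5) x) + B sinh(sqrt(5) x).
Fixed left endpoint y(0) = 2 ⇒ A = 2.
The right endpoint x = 1 is free, so the natural (transversality) condition is ∂L/∂y' |_{x=1} = 0, i.e. y'(1) = 0.
Compute y'(x) = A k sinh(k x) + B k cosh(k x), so
    y'(1) = A k sinh(k·1) + B k cosh(k·1) = 0
    ⇒ B = −A tanh(k·1) = − 2 tanh(sqrt(5)·1).
Therefore the extremal is
    y(x) = 2 cosh(sqrt(5) x) − 2 tanh(sqrt(5)·1) sinh(sqrt(5) x).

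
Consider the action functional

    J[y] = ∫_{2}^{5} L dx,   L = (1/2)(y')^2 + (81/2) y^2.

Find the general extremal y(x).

The Lagrangian is L = (1/2)(y')^2 + (81/2) y^2.
∂L/∂y = 81y.
∂L/∂y' = y'.
The Euler-Lagrange equation d/dx(∂L/∂y') − ∂L/∂y = 0 becomes:
    y'' - 81 y = 0
General solution: y(x) = A e^(9x) + B e^(-9x), where A and B are arbitrary constants fixed by the endpoint conditions.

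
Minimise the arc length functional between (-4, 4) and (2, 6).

Arc-length functional: J[y] = ∫ sqrt(1 + (y')^2) dx.
Lagrangian L = sqrt(1 + (y')^2) has no explicit y dependence, so ∂L/∂y = 0 and the Euler-Lagrange equation gives
    d/dx( y' / sqrt(1 + (y')^2) ) = 0  ⇒  y' / sqrt(1 + (y')^2) = const.
Hence y' is constant, so y(x) is affine.
Fitting the endpoints (-4, 4) and (2, 6):
    slope m = (6 − 4) / (2 − (-4)) = 1/3,
    intercept c = 4 − m·(-4) = 16/3.
Extremal: y(x) = (1/3) x + 16/3.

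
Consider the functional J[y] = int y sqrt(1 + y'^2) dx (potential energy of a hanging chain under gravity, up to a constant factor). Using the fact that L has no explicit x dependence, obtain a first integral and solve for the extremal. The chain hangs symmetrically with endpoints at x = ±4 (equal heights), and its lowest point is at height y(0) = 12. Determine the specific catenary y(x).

The Lagrangian L(y, y') = y sqrt(1 + y'^2) has no explicit x dependence, so the Beltrami identity applies:
    L − y' ∂L/∂y' = C.
Compute ∂L/∂y' = y · y' / sqrt(1 + y'^2). Then
    L − y' ∂L/∂y'
    = y sqrt(1 + y'^2) − y · y'^2 / sqrt(1 + y'^2)
    = y (1 + y'^2 − y'^2) / sqrt(1 + y'^2)
    = y / sqrt(1 + y'^2) = C.
Squaring gives y^2 = C^2 (1 + y'^2), i.e.
    y'^2 = y^2 / C^2 − 1.
Separating variables,
    dy / sqrt(y^2 − C^2) = dx / C,
and integrating gives arccosh(y / C) = (x − a)/C, so
    y(x) = C cosh((x − a)/C),
the catenary. The constants C and a are fixed by the two endpoint conditions (and, for the hanging-chain problem, the length constraint selects C).
Now fit the given data. The endpoints x = ±4 are symmetric at equal height, so the catenary is even about its minimum: a = 0 and y(x) = C cosh(x/C). The lowest point is y(0) = C cosh(0) = C, and we are told y(0) = 12, so C = 12. Therefore
    y(x) = 12 cosh(x/12),
and at the endpoints
    y(±4) = 12 cosh(4/12).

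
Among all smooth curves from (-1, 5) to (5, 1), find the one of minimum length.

Arc-length functional: J[y] = ∫ sqrt(1 + (y')^2) dx.
Lagrangian L = sqrt(1 + (y')^2) has no explicit y dependence, so ∂L/∂y = 0 and the Euler-Lagrange equation gives
    d/dx( y' / sqrt(1 + (y')^2) ) = 0  ⇒  y' / sqrt(1 + (y')^2) = const.
Hence y' is constant, so y(x) is affine.
Fitting the endpoints (-1, 5) and (5, 1):
    slope m = (1 − 5) / (5 − (-1)) = -2/3,
    intercept c = 5 − m·(-1) = 13/3.
Extremal: y(x) = (-2/3) x + 13/3.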